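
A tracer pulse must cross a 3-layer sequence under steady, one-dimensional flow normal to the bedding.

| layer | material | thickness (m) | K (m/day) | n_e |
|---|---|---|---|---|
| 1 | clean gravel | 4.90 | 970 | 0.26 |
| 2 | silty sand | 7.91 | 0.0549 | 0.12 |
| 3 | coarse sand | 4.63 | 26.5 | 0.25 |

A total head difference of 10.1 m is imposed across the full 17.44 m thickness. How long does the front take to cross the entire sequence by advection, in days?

48.3

With flow normal to the layers, continuity requires the same specific discharge q through every layer.
Σ(b_i/K_i) = 4.90/970 + 7.91/0.0549 + 4.63/26.5 = 144.3 d.
q = Δh / Σ(b_i/K_i) = 10.1 / 144.3 = 0.07001 m/day.
In each layer the seepage velocity is v_i = q/n_i, so the layer transit time is t_i = b_i·n_i / q:
  layer 1 (clean gravel): t_1 = 4.90 × 0.26 / 0.07001 = 18.20 d
  layer 2 (silty sand): t_2 = 7.91 × 0.12 / 0.07001 = 13.56 d
  layer 3 (coarse sand): t_3 = 4.63 × 0.25 / 0.07001 = 16.53 d
Total t = Σ t_i = 48.29 days.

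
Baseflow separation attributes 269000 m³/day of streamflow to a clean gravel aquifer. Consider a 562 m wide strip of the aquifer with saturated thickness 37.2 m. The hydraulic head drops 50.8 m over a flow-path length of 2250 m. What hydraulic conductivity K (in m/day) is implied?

Cross-sectional area A = 562 × 37.2 = 20906 m².
Hydraulic gradient i = Δh / L = 50.8 / 2250 = 0.02258.
From Q = K·A·i, K = Q / (A·i) = 269000 / (20906 × 0.02258) = 569.9 m/day.

570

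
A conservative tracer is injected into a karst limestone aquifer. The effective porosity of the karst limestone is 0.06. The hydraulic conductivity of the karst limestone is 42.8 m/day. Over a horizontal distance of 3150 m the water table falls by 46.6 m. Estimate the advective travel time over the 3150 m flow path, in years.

Hydraulic gradient i = Δh / L = 46.6 / 3150 = 0.01479.
Darcy flux q = K · i = 42.80 × 0.01479 = 0.6332 m/day.
Seepage velocity v = q / n_e = 0.6332 / 0.06 = 10.55 m/day.
Travel time t = L / v = 3150 / 10.55 = 298.5 days = 0.8172 years.

0.817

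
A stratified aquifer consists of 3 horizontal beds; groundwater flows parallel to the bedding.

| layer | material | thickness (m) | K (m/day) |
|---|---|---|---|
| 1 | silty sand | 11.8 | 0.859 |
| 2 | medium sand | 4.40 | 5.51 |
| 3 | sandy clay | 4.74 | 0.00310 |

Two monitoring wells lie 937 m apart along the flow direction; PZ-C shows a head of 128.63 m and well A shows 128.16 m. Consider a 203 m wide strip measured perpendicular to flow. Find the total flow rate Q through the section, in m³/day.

Flow is parallel to layering, so each bed carries its own Darcy discharge and the transmissivities add.
Σ(K_i·b_i) = 0.859×11.8 + 5.51×4.40 + 0.00310×4.74 = 34.39 m²/day.
Hydraulic gradient i = (128.63 − 128.16) / 937 = 0.47 / 937 = 0.0005016.
Q = Σ(K_i·b_i) · W · i = 34.39 × 203 × 0.0005016 = 3.502 m³/day.

3.50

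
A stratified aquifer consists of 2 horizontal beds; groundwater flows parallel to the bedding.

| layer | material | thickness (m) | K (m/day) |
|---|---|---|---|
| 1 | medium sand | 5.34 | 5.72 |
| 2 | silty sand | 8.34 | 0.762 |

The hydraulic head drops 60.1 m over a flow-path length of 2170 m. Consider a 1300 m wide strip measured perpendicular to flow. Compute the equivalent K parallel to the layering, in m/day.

2.70

Flow is parallel to layering, so each bed carries its own Darcy discharge and the transmissivities add.
Σ(K_i·b_i) = 5.72×5.34 + 0.762×8.34 = 36.90 m²/day.
Total thickness b = 13.68 m, so K_eq = Σ(K_i·b_i)/b = 2.697 m/day.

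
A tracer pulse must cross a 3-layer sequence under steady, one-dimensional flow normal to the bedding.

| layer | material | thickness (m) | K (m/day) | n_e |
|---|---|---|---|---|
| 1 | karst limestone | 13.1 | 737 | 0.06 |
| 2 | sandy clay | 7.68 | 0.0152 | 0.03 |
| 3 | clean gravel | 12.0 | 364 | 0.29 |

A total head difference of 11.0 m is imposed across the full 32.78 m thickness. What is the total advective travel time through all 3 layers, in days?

With flow normal to the layers, continuity requires the same specific discharge q through every layer.
Σ(b_i/K_i) = 13.1/737 + 7.68/0.0152 + 12.0/364 = 505.3 d.
q = Δh / Σ(b_i/K_i) = 11.0 / 505.3 = 0.02177 m/day.
In each layer the seepage velocity is v_i = q/n_i, so the layer transit time is t_i = b_i·n_i / q:
  layer 1 (karst limestone): t_1 = 13.1 × 0.06 / 0.02177 = 36.11 d
  layer 2 (sandy clay): t_2 = 7.68 × 0.03 / 0.02177 = 10.58 d
  layer 3 (clean gravel): t_3 = 12.0 × 0.29 / 0.02177 = 159.9 d
Total t = Σ t_i = 206.6 days.

207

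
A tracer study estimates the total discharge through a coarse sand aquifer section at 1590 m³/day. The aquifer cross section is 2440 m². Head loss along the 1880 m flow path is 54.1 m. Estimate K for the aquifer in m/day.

Hydraulic gradient i = Δh / L = 54.1 / 1880 = 0.02878.
From Q = K·A·i, K = Q / (A·i) = 1590 / (2440 × 0.02878) = 22.64 m/day.

22.6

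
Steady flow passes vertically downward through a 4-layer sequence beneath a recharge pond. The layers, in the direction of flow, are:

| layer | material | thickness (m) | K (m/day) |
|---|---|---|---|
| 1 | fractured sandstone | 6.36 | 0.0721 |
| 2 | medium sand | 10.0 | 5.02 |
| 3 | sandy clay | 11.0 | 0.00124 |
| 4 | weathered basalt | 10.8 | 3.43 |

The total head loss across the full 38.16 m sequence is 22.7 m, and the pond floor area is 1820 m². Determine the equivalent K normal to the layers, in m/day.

Flow is perpendicular to layering, so the layers act in series and the equivalent K is the thickness-weighted harmonic mean.
Total thickness L = 6.36 + 10.0 + 11.0 + 10.8 = 38.16 m.
Σ(b_i/K_i) = 6.36/0.0721 + 10.0/5.02 + 11.0/0.00124 + 10.8/3.43 = 8964 d.
K_eq = L / Σ(b_i/K_i) = 38.16 / 8964 = 0.004257 m/day.

0.00426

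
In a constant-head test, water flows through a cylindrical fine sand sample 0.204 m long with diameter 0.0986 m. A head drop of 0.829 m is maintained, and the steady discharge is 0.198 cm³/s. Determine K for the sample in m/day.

Cross-sectional area A = π·(d/2)² = π × (0.0986/2)² = 0.007636 m².
Convert discharge: 0.198 cm³/s = 1.980e-07 m³/s.
Darcy's law rearranged: K = Q·L / (A·Δh) = 1.980e-07 × 0.204 / (0.007636 × 0.829) = 6.381e-06 m/s = 0.5513 m/day.

0.551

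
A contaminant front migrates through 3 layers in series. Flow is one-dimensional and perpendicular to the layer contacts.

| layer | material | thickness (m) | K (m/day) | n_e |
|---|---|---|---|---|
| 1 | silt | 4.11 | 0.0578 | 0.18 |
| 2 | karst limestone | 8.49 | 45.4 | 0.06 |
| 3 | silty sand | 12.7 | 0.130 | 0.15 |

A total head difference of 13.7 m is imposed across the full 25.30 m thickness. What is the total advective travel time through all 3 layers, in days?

38.9

With flow normal to the layers, continuity requires the same specific discharge q through every layer.
Σ(b_i/K_i) = 4.11/0.0578 + 8.49/45.4 + 12.7/0.130 = 169.0 d.
q = Δh / Σ(b_i/K_i) = 13.7 / 169.0 = 0.08107 m/day.
In each layer the seepage velocity is v_i = q/n_i, so the layer transit time is t_i = b_i·n_i / q:
  layer 1 (silt): t_1 = 4.11 × 0.18 / 0.08107 = 9.125 d
  layer 2 (karst limestone): t_2 = 8.49 × 0.06 / 0.08107 = 6.283 d
  layer 3 (silty sand): t_3 = 12.7 × 0.15 / 0.08107 = 23.50 d
Total t = Σ t_i = 38.91 days.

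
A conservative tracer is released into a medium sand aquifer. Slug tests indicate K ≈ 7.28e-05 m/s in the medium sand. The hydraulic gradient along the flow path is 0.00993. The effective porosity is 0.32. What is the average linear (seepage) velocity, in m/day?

Convert K: 7.28e-05 m/s × 86400 = 6.290 m/day.
Hydraulic gradient i = 0.00993.
Darcy flux q = K · i = 6.290 × 0.009930 = 0.06246 m/day.
Seepage velocity v = q / n_e = 0.06246 / 0.32 = 0.1952 m/day.

0.195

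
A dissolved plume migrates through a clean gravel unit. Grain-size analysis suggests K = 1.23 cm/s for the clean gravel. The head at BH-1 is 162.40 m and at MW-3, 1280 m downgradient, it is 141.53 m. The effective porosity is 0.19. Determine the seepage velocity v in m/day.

91.2

Convert K: 1.23 cm/s × 864 = 1063 m/day.
Hydraulic gradient i = (162.40 − 141.53) / 1280 = 20.87 / 1280 = 0.01630.
Darcy flux q = K · i = 1063 × 0.01630 = 17.33 m/day.
Seepage velocity v = q / n_e = 17.33 / 0.19 = 91.20 m/day.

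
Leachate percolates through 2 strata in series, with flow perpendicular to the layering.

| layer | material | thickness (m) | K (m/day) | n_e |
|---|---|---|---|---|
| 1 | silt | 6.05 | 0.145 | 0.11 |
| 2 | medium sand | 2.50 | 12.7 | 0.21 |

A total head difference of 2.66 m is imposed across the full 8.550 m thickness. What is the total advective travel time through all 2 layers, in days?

18.8

With flow normal to the layers, continuity requires the same specific discharge q through every layer.
Σ(b_i/K_i) = 6.05/0.145 + 2.50/12.7 = 41.92 d.
q = Δh / Σ(b_i/K_i) = 2.66 / 41.92 = 0.06345 m/day.
In each layer the seepage velocity is v_i = q/n_i, so the layer transit time is t_i = b_i·n_i / q:
  layer 1 (silt): t_1 = 6.05 × 0.11 / 0.06345 = 10.49 d
  layer 2 (medium sand): t_2 = 2.50 × 0.21 / 0.06345 = 8.274 d
Total t = Σ t_i = 18.76 days.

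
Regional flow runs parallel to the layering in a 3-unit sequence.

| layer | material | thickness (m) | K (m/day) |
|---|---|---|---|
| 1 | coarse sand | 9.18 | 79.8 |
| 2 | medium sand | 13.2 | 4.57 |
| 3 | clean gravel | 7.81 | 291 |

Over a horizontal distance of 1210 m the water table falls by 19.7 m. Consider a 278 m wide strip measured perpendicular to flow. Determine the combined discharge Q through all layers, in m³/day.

Flow is parallel to layering, so each bed carries its own Darcy discharge and the transmissivities add.
Σ(K_i·b_i) = 79.8×9.18 + 4.57×13.2 + 291×7.81 = 3066 m²/day.
Hydraulic gradient i = Δh / L = 19.7 / 1210 = 0.01628.
Q = Σ(K_i·b_i) · W · i = 3066 × 278 × 0.01628 = 13875 m³/day.

13900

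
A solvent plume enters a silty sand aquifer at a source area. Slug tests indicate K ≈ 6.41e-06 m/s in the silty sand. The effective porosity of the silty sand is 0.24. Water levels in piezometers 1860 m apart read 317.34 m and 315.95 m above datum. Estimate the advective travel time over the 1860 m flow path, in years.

Convert K: 6.41e-06 m/s × 86400 = 0.5538 m/day.
Hydraulic gradient i = (317.34 − 315.95) / 1860 = 1.39 / 1860 = 0.0007473.
Darcy flux q = K · i = 0.5538 × 0.0007473 = 0.0004139 m/day.
Seepage velocity v = q / n_e = 0.0004139 / 0.24 = 0.001724 m/day.
Travel time t = L / v = 1860 / 0.001724 = 1.079e+06 days = 2953 years.

2950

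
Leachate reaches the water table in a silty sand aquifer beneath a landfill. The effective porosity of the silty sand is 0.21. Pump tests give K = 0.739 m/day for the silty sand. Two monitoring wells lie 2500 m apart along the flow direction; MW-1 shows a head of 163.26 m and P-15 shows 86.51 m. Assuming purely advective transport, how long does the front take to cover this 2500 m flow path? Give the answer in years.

Hydraulic gradient i = (163.26 − 86.51) / 2500 = 76.75 / 2500 = 0.03070.
Darcy flux q = K · i = 0.7390 × 0.03070 = 0.02269 m/day.
Seepage velocity v = q / n_e = 0.02269 / 0.21 = 0.1080 m/day.
Travel time t = L / v = 2500 / 0.1080 = 23141 days = 63.36 years.

63.4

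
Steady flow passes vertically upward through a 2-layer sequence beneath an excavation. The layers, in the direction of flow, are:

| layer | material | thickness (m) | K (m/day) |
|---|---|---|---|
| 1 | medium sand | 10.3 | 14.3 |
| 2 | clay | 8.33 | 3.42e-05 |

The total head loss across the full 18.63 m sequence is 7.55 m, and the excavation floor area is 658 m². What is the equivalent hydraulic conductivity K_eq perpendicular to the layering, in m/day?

Flow is perpendicular to layering, so the layers act in series and the equivalent K is the thickness-weighted harmonic mean.
Total thickness L = 10.3 + 8.33 = 18.63 m.
Σ(b_i/K_i) = 10.3/14.3 + 8.33/3.42e-05 = 2.436e+05 d.
K_eq = L / Σ(b_i/K_i) = 18.63 / 2.436e+05 = 7.649e-05 m/day.

7.65e-05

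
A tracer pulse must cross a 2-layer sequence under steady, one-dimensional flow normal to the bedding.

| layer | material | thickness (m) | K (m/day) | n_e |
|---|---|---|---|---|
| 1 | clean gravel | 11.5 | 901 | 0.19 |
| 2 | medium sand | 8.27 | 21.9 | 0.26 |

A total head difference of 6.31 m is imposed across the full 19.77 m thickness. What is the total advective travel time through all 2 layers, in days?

0.268

With flow normal to the layers, continuity requires the same specific discharge q through every layer.
Σ(b_i/K_i) = 11.5/901 + 8.27/21.9 = 0.3904 d.
q = Δh / Σ(b_i/K_i) = 6.31 / 0.3904 = 16.16 m/day.
In each layer the seepage velocity is v_i = q/n_i, so the layer transit time is t_i = b_i·n_i / q:
  layer 1 (clean gravel): t_1 = 11.5 × 0.19 / 16.16 = 0.1352 d
  layer 2 (medium sand): t_2 = 8.27 × 0.26 / 16.16 = 0.1330 d
Total t = Σ t_i = 0.2682 days.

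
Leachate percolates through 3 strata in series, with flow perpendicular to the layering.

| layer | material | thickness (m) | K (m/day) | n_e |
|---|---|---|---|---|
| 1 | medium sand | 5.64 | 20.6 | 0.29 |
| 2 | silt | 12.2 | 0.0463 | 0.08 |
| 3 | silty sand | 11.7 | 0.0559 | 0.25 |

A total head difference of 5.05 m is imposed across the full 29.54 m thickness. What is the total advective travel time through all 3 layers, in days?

519

With flow normal to the layers, continuity requires the same specific discharge q through every layer.
Σ(b_i/K_i) = 5.64/20.6 + 12.2/0.0463 + 11.7/0.0559 = 473.1 d.
q = Δh / Σ(b_i/K_i) = 5.05 / 473.1 = 0.01067 m/day.
In each layer the seepage velocity is v_i = q/n_i, so the layer transit time is t_i = b_i·n_i / q:
  layer 1 (medium sand): t_1 = 5.64 × 0.29 / 0.01067 = 153.2 d
  layer 2 (silt): t_2 = 12.2 × 0.08 / 0.01067 = 91.43 d
  layer 3 (silty sand): t_3 = 11.7 × 0.25 / 0.01067 = 274.0 d
Total t = Σ t_i = 518.7 days.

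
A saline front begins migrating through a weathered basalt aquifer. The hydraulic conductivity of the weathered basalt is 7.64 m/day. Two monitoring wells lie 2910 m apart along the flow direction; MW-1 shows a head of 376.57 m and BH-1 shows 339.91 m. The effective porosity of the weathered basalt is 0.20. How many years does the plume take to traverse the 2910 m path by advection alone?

Hydraulic gradient i = (376.57 − 339.91) / 2910 = 36.66 / 2910 = 0.01260.
Darcy flux q = K · i = 7.640 × 0.01260 = 0.09625 m/day.
Seepage velocity v = q / n_e = 0.09625 / 0.20 = 0.4812 m/day.
Travel time t = L / v = 2910 / 0.4812 = 6047 days = 16.56 years.

16.6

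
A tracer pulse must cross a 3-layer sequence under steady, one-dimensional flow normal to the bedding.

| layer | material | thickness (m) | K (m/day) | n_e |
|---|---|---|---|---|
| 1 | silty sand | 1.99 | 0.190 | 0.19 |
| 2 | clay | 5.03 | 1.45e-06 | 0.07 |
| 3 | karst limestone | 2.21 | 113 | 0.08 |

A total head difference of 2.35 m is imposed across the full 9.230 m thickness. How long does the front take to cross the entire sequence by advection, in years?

3670

With flow normal to the layers, continuity requires the same specific discharge q through every layer.
Σ(b_i/K_i) = 1.99/0.190 + 5.03/1.45e-06 + 2.21/113 = 3.469e+06 d.
q = Δh / Σ(b_i/K_i) = 2.35 / 3.469e+06 = 6.774e-07 m/day.
In each layer the seepage velocity is v_i = q/n_i, so the layer transit time is t_i = b_i·n_i / q:
  layer 1 (silty sand): t_1 = 1.99 × 0.19 / 6.774e-07 = 5.581e+05 d
  layer 2 (clay): t_2 = 5.03 × 0.07 / 6.774e-07 = 5.198e+05 d
  layer 3 (karst limestone): t_3 = 2.21 × 0.08 / 6.774e-07 = 2.610e+05 d
Total t = Σ t_i = 1.339e+06 days = 3666 years.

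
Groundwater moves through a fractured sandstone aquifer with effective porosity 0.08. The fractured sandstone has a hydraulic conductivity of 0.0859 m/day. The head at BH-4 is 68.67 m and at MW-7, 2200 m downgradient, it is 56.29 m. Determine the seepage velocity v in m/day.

Hydraulic gradient i = (68.67 − 56.29) / 2200 = 12.38 / 2200 = 0.005627.
Darcy flux q = K · i = 0.08590 × 0.005627 = 0.0004834 m/day.
Seepage velocity v = q / n_e = 0.0004834 / 0.08 = 0.006042 m/day.

0.00604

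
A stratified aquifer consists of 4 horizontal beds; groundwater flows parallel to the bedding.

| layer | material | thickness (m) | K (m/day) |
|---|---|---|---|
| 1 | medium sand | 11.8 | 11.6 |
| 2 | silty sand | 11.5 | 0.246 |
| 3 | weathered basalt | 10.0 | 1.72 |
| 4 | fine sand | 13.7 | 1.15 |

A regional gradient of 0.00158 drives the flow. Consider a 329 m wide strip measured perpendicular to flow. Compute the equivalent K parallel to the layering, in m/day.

Flow is parallel to layering, so each bed carries its own Darcy discharge and the transmissivities add.
Σ(K_i·b_i) = 11.6×11.8 + 0.246×11.5 + 1.72×10.0 + 1.15×13.7 = 172.7 m²/day.
Total thickness b = 47.00 m, so K_eq = Σ(K_i·b_i)/b = 3.674 m/day.

3.67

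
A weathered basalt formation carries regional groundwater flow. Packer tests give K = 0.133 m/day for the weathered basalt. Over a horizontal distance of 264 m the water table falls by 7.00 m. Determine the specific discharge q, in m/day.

Hydraulic gradient i = Δh / L = 7.00 / 264 = 0.02652.
Specific discharge q = K · i = 0.1330 × 0.02652 = 0.003527 m/day.

0.00353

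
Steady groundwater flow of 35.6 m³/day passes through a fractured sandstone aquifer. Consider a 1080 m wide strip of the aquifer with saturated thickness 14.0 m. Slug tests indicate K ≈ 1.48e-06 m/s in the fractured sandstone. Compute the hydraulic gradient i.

Convert K: 1.48e-06 m/s × 86400 = 0.1279 m/day.
Cross-sectional area A = 1080 × 14.0 = 15120 m².
From Q = K·A·i, i = Q / (K·A) = 35.6 / (0.1279 × 15120) = 0.01841.

0.0184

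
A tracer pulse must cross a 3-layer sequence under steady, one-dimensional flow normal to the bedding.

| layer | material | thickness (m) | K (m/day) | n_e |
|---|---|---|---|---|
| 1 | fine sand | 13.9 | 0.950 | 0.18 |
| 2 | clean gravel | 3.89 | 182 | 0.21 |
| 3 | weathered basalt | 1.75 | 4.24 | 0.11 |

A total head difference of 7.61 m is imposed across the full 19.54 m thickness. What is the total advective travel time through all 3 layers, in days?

6.95

With flow normal to the layers, continuity requires the same specific discharge q through every layer.
Σ(b_i/K_i) = 13.9/0.950 + 3.89/182 + 1.75/4.24 = 15.07 d.
q = Δh / Σ(b_i/K_i) = 7.61 / 15.07 = 0.5051 m/day.
In each layer the seepage velocity is v_i = q/n_i, so the layer transit time is t_i = b_i·n_i / q:
  layer 1 (fine sand): t_1 = 13.9 × 0.18 / 0.5051 = 4.953 d
  layer 2 (clean gravel): t_2 = 3.89 × 0.21 / 0.5051 = 1.617 d
  layer 3 (weathered basalt): t_3 = 1.75 × 0.11 / 0.5051 = 0.3811 d
Total t = Σ t_i = 6.952 days.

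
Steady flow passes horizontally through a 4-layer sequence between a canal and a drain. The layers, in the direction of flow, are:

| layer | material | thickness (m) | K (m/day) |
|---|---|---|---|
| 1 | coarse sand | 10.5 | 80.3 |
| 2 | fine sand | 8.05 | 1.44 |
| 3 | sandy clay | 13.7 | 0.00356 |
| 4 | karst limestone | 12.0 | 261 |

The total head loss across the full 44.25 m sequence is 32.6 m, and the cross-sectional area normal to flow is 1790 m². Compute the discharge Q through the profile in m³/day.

Flow is perpendicular to layering, so the layers act in series and the equivalent K is the thickness-weighted harmonic mean.
Total thickness L = 10.5 + 8.05 + 13.7 + 12.0 = 44.25 m.
Σ(b_i/K_i) = 10.5/80.3 + 8.05/1.44 + 13.7/0.00356 + 12.0/261 = 3854 d.
K_eq = L / Σ(b_i/K_i) = 44.25 / 3854 = 0.01148 m/day.
Q = K_eq · A · (Δh/L) = 0.01148 × 1790 × (32.6/44.25) = 15.14 m³/day.

15.1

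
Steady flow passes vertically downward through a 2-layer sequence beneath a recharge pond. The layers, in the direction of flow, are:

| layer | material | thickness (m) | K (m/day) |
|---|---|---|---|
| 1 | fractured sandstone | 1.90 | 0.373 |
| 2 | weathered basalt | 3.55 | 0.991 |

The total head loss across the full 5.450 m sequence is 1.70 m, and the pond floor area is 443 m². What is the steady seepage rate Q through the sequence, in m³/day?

86.8

Flow is perpendicular to layering, so the layers act in series and the equivalent K is the thickness-weighted harmonic mean.
Total thickness L = 1.90 + 3.55 = 5.450 m.
Σ(b_i/K_i) = 1.90/0.373 + 3.55/0.991 = 8.676 d.
K_eq = L / Σ(b_i/K_i) = 5.450 / 8.676 = 0.6282 m/day.
Q = K_eq · A · (Δh/L) = 0.6282 × 443 × (1.70/5.450) = 86.80 m³/day.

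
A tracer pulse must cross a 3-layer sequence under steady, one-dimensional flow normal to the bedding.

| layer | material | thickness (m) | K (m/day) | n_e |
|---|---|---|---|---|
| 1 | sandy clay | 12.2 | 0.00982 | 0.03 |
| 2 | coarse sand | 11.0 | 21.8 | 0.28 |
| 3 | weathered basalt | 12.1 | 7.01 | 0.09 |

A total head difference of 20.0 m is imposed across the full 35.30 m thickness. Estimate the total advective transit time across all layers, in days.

282

With flow normal to the layers, continuity requires the same specific discharge q through every layer.
Σ(b_i/K_i) = 12.2/0.00982 + 11.0/21.8 + 12.1/7.01 = 1245 d.
q = Δh / Σ(b_i/K_i) = 20.0 / 1245 = 0.01607 m/day.
In each layer the seepage velocity is v_i = q/n_i, so the layer transit time is t_i = b_i·n_i / q:
  layer 1 (sandy clay): t_1 = 12.2 × 0.03 / 0.01607 = 22.78 d
  layer 2 (coarse sand): t_2 = 11.0 × 0.28 / 0.01607 = 191.7 d
  layer 3 (weathered basalt): t_3 = 12.1 × 0.09 / 0.01607 = 67.77 d
Total t = Σ t_i = 282.2 days.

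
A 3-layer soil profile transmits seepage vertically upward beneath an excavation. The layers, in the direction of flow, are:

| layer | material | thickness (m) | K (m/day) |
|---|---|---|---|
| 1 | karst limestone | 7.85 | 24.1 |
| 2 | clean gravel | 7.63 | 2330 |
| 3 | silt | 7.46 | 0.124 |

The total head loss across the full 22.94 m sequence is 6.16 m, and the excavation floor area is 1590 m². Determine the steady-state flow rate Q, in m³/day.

Flow is perpendicular to layering, so the layers act in series and the equivalent K is the thickness-weighted harmonic mean.
Total thickness L = 7.85 + 7.63 + 7.46 = 22.94 m.
Σ(b_i/K_i) = 7.85/24.1 + 7.63/2330 + 7.46/0.124 = 60.49 d.
K_eq = L / Σ(b_i/K_i) = 22.94 / 60.49 = 0.3792 m/day.
Q = K_eq · A · (Δh/L) = 0.3792 × 1590 × (6.16/22.94) = 161.9 m³/day.

162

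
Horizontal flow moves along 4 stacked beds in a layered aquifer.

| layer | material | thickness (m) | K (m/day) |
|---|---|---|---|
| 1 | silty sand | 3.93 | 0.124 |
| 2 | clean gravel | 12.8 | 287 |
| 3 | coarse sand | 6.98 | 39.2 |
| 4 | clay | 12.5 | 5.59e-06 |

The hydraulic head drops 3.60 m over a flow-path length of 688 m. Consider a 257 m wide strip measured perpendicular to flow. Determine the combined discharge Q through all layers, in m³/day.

5310

Flow is parallel to layering, so each bed carries its own Darcy discharge and the transmissivities add.
Σ(K_i·b_i) = 0.124×3.93 + 287×12.8 + 39.2×6.98 + 5.59e-06×12.5 = 3948 m²/day.
Hydraulic gradient i = Δh / L = 3.60 / 688 = 0.005233.
Q = Σ(K_i·b_i) · W · i = 3948 × 257 × 0.005233 = 5309 m³/day.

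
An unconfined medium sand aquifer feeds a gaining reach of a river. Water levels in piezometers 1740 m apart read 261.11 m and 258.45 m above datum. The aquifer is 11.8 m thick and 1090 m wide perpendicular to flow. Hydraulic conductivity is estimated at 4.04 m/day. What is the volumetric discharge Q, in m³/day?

79.4

Cross-sectional area A = 1090 × 11.8 = 12862 m².
Hydraulic gradient i = (261.11 − 258.45) / 1740 = 2.66 / 1740 = 0.001529.
Darcy's law: Q = K · A · i = 4.040 × 12862 × 0.001529 = 79.44 m³/day.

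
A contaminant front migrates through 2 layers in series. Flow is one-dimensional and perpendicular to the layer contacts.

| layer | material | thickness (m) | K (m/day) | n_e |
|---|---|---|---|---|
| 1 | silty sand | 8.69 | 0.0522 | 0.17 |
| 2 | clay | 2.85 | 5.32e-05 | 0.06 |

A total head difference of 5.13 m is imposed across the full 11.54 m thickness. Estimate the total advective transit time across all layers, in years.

47.3

With flow normal to the layers, continuity requires the same specific discharge q through every layer.
Σ(b_i/K_i) = 8.69/0.0522 + 2.85/5.32e-05 = 53738 d.
q = Δh / Σ(b_i/K_i) = 5.13 / 53738 = 9.546e-05 m/day.
In each layer the seepage velocity is v_i = q/n_i, so the layer transit time is t_i = b_i·n_i / q:
  layer 1 (silty sand): t_1 = 8.69 × 0.17 / 9.546e-05 = 15475 d
  layer 2 (clay): t_2 = 2.85 × 0.06 / 9.546e-05 = 1791 d
Total t = Σ t_i = 17266 days = 47.27 years.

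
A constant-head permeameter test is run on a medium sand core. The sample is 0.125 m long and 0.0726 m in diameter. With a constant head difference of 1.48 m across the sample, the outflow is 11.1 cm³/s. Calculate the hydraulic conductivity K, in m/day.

Cross-sectional area A = π·(d/2)² = π × (0.0726/2)² = 0.004140 m².
Convert discharge: 11.1 cm³/s = 1.110e-05 m³/s.
Darcy's law rearranged: K = Q·L / (A·Δh) = 1.110e-05 × 0.125 / (0.004140 × 1.48) = 0.0002265 m/s = 19.57 m/day.

19.6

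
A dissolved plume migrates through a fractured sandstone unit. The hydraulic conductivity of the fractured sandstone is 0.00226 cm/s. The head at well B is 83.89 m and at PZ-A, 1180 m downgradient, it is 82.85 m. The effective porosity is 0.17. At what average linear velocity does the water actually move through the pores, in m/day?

Convert K: 0.00226 cm/s × 864 = 1.953 m/day.
Hydraulic gradient i = (83.89 − 82.85) / 1180 = 1.04 / 1180 = 0.0008814.
Darcy flux q = K · i = 1.953 × 0.0008814 = 0.001721 m/day.
Seepage velocity v = q / n_e = 0.001721 / 0.17 = 0.01012 m/day.

0.0101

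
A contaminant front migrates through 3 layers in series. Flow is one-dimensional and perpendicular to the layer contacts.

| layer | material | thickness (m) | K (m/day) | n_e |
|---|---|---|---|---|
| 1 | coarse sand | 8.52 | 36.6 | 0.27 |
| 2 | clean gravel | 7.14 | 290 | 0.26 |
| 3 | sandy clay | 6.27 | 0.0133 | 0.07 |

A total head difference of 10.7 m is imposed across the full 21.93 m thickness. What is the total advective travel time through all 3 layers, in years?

With flow normal to the layers, continuity requires the same specific discharge q through every layer.
Σ(b_i/K_i) = 8.52/36.6 + 7.14/290 + 6.27/0.0133 = 471.7 d.
q = Δh / Σ(b_i/K_i) = 10.7 / 471.7 = 0.02268 m/day.
In each layer the seepage velocity is v_i = q/n_i, so the layer transit time is t_i = b_i·n_i / q:
  layer 1 (coarse sand): t_1 = 8.52 × 0.27 / 0.02268 = 101.4 d
  layer 2 (clean gravel): t_2 = 7.14 × 0.26 / 0.02268 = 81.84 d
  layer 3 (sandy clay): t_3 = 6.27 × 0.07 / 0.02268 = 19.35 d
Total t = Σ t_i = 202.6 days = 0.5547 years.

0.555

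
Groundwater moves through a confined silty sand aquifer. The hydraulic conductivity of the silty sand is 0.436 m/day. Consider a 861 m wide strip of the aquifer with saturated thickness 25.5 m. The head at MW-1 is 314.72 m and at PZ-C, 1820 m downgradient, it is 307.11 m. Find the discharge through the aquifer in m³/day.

Cross-sectional area A = 861 × 25.5 = 21956 m².
Hydraulic gradient i = (314.72 − 307.11) / 1820 = 7.61 / 1820 = 0.004181.
Darcy's law: Q = K · A · i = 0.4360 × 21956 × 0.004181 = 40.03 m³/day.

40.0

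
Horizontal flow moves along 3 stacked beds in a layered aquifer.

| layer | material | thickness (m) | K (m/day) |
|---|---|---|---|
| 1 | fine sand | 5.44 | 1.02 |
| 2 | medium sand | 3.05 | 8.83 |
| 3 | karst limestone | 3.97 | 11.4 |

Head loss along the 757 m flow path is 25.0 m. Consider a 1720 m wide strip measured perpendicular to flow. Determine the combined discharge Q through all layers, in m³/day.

Flow is parallel to layering, so each bed carries its own Darcy discharge and the transmissivities add.
Σ(K_i·b_i) = 1.02×5.44 + 8.83×3.05 + 11.4×3.97 = 77.74 m²/day.
Hydraulic gradient i = Δh / L = 25.0 / 757 = 0.03303.
Q = Σ(K_i·b_i) · W · i = 77.74 × 1720 × 0.03303 = 4416 m³/day.

4420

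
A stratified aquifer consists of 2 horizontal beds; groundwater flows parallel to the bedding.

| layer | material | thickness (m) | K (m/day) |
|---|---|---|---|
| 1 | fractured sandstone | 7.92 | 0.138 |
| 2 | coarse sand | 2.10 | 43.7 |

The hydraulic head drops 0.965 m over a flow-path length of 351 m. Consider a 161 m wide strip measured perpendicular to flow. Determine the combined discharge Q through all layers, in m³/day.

Flow is parallel to layering, so each bed carries its own Darcy discharge and the transmissivities add.
Σ(K_i·b_i) = 0.138×7.92 + 43.7×2.10 = 92.86 m²/day.
Hydraulic gradient i = Δh / L = 0.965 / 351 = 0.002749.
Q = Σ(K_i·b_i) · W · i = 92.86 × 161 × 0.002749 = 41.10 m³/day.

41.1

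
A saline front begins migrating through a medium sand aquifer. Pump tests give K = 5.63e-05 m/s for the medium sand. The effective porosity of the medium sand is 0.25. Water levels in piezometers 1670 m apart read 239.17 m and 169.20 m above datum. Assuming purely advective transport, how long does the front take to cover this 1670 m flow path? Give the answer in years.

Convert K: 5.63e-05 m/s × 86400 = 4.864 m/day.
Hydraulic gradient i = (239.17 − 169.20) / 1670 = 69.97 / 1670 = 0.04190.
Darcy flux q = K · i = 4.864 × 0.04190 = 0.2038 m/day.
Seepage velocity v = q / n_e = 0.2038 / 0.25 = 0.8152 m/day.
Travel time t = L / v = 1670 / 0.8152 = 2049 days = 5.609 years.

5.61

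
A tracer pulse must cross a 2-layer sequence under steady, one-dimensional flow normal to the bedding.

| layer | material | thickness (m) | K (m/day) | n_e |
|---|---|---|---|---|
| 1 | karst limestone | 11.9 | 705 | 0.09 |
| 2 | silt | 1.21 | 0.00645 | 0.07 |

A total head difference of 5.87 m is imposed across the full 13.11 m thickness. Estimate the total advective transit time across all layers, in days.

36.9

With flow normal to the layers, continuity requires the same specific discharge q through every layer.
Σ(b_i/K_i) = 11.9/705 + 1.21/0.00645 = 187.6 d.
q = Δh / Σ(b_i/K_i) = 5.87 / 187.6 = 0.03129 m/day.
In each layer the seepage velocity is v_i = q/n_i, so the layer transit time is t_i = b_i·n_i / q:
  layer 1 (karst limestone): t_1 = 11.9 × 0.09 / 0.03129 = 34.23 d
  layer 2 (silt): t_2 = 1.21 × 0.07 / 0.03129 = 2.707 d
Total t = Σ t_i = 36.94 days.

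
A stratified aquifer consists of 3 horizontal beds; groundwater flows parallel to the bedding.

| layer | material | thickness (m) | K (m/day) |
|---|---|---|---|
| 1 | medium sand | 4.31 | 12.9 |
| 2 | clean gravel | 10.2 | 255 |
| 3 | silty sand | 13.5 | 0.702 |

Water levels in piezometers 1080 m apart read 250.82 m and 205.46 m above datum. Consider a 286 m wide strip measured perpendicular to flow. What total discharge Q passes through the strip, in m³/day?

Flow is parallel to layering, so each bed carries its own Darcy discharge and the transmissivities add.
Σ(K_i·b_i) = 12.9×4.31 + 255×10.2 + 0.702×13.5 = 2666 m²/day.
Hydraulic gradient i = (250.82 − 205.46) / 1080 = 45.36 / 1080 = 0.04200.
Q = Σ(K_i·b_i) · W · i = 2666 × 286 × 0.04200 = 32025 m³/day.

32000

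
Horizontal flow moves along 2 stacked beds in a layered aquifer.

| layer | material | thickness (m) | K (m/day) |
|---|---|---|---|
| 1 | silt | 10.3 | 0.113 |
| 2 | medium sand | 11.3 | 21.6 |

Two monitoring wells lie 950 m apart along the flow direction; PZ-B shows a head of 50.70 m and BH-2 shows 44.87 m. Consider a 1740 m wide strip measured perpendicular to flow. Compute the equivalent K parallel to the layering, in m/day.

11.4

Flow is parallel to layering, so each bed carries its own Darcy discharge and the transmissivities add.
Σ(K_i·b_i) = 0.113×10.3 + 21.6×11.3 = 245.2 m²/day.
Total thickness b = 21.60 m, so K_eq = Σ(K_i·b_i)/b = 11.35 m/day.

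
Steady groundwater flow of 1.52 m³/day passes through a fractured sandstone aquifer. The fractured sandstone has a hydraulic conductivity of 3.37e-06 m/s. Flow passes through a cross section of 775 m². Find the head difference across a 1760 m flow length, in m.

Convert K: 3.37e-06 m/s × 86400 = 0.2912 m/day.
From Q = K·A·i, i = Q / (K·A) = 1.52 / (0.2912 × 775.0) = 0.006736.
Head loss Δh = i · L = 0.006736 × 1760 = 11.86 m.

11.9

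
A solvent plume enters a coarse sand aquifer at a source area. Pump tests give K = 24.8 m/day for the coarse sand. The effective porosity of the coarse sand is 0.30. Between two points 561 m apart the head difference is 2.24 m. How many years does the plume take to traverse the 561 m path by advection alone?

4.65

Hydraulic gradient i = Δh / L = 2.24 / 561 = 0.003993.
Darcy flux q = K · i = 24.80 × 0.003993 = 0.09902 m/day.
Seepage velocity v = q / n_e = 0.09902 / 0.30 = 0.3301 m/day.
Travel time t = L / v = 561 / 0.3301 = 1700 days = 4.653 years.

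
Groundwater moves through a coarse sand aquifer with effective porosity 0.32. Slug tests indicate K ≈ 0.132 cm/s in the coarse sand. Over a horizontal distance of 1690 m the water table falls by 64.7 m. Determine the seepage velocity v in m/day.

13.6

Convert K: 0.132 cm/s × 864 = 114.0 m/day.
Hydraulic gradient i = Δh / L = 64.7 / 1690 = 0.03828.
Darcy flux q = K · i = 114.0 × 0.03828 = 4.366 m/day.
Seepage velocity v = q / n_e = 4.366 / 0.32 = 13.64 m/day.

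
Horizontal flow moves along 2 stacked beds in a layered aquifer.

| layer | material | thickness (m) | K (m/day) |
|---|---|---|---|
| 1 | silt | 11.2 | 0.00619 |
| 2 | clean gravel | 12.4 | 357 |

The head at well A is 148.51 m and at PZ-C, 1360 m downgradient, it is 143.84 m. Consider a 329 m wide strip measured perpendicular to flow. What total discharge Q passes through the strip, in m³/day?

Flow is parallel to layering, so each bed carries its own Darcy discharge and the transmissivities add.
Σ(K_i·b_i) = 0.00619×11.2 + 357×12.4 = 4427 m²/day.
Hydraulic gradient i = (148.51 − 143.84) / 1360 = 4.67 / 1360 = 0.003434.
Q = Σ(K_i·b_i) · W · i = 4427 × 329 × 0.003434 = 5001 m³/day.

5000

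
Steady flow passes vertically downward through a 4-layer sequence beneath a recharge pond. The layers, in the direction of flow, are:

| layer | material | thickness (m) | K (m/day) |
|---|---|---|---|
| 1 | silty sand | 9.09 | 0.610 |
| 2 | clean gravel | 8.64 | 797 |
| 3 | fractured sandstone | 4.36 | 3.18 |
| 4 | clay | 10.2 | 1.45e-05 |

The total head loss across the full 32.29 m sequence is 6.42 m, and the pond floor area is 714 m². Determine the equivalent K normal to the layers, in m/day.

4.59e-05

Flow is perpendicular to layering, so the layers act in series and the equivalent K is the thickness-weighted harmonic mean.
Total thickness L = 9.09 + 8.64 + 4.36 + 10.2 = 32.29 m.
Σ(b_i/K_i) = 9.09/0.610 + 8.64/797 + 4.36/3.18 + 10.2/1.45e-05 = 7.035e+05 d.
K_eq = L / Σ(b_i/K_i) = 32.29 / 7.035e+05 = 4.590e-05 m/day.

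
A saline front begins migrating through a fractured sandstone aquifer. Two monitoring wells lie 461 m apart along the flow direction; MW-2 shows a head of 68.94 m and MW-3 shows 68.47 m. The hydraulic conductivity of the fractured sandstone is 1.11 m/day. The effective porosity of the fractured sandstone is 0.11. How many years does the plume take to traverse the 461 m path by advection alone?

Hydraulic gradient i = (68.94 − 68.47) / 461 = 0.47 / 461 = 0.001020.
Darcy flux q = K · i = 1.110 × 0.001020 = 0.001132 m/day.
Seepage velocity v = q / n_e = 0.001132 / 0.11 = 0.01029 m/day.
Travel time t = L / v = 461 / 0.01029 = 44810 days = 122.7 years.

123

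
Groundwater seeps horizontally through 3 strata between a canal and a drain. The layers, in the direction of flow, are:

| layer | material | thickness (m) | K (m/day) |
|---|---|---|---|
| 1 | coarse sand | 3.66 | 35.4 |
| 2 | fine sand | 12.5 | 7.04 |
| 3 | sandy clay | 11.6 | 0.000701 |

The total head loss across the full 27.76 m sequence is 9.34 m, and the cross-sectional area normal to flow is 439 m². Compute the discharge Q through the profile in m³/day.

Flow is perpendicular to layering, so the layers act in series and the equivalent K is the thickness-weighted harmonic mean.
Total thickness L = 3.66 + 12.5 + 11.6 = 27.76 m.
Σ(b_i/K_i) = 3.66/35.4 + 12.5/7.04 + 11.6/0.000701 = 16550 d.
K_eq = L / Σ(b_i/K_i) = 27.76 / 16550 = 0.001677 m/day.
Q = K_eq · A · (Δh/L) = 0.001677 × 439 × (9.34/27.76) = 0.2478 m³/day.

0.248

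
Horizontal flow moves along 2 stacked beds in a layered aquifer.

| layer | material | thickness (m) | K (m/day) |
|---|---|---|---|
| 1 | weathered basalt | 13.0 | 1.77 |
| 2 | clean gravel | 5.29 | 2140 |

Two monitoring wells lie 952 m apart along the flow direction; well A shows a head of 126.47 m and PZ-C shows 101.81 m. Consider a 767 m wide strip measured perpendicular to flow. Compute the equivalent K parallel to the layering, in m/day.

620

Flow is parallel to layering, so each bed carries its own Darcy discharge and the transmissivities add.
Σ(K_i·b_i) = 1.77×13.0 + 2140×5.29 = 11344 m²/day.
Total thickness b = 18.29 m, so K_eq = Σ(K_i·b_i)/b = 620.2 m/day.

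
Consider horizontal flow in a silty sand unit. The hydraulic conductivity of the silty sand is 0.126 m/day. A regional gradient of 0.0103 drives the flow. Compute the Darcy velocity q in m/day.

0.00130

Hydraulic gradient i = 0.0103.
Specific discharge q = K · i = 0.1260 × 0.01030 = 0.001298 m/day.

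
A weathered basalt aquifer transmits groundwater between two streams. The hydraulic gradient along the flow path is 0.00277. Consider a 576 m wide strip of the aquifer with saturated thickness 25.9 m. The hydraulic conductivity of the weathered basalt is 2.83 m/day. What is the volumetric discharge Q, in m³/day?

Cross-sectional area A = 576 × 25.9 = 14918 m².
Hydraulic gradient i = 0.00277.
Darcy's law: Q = K · A · i = 2.830 × 14918 × 0.002770 = 116.9 m³/day.

117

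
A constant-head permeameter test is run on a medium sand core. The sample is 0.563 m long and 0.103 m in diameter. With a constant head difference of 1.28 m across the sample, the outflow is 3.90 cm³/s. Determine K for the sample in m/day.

Cross-sectional area A = π·(d/2)² = π × (0.103/2)² = 0.008332 m².
Convert discharge: 3.90 cm³/s = 3.900e-06 m³/s.
Darcy's law rearranged: K = Q·L / (A·Δh) = 3.900e-06 × 0.563 / (0.008332 × 1.28) = 0.0002059 m/s = 17.79 m/day.

17.8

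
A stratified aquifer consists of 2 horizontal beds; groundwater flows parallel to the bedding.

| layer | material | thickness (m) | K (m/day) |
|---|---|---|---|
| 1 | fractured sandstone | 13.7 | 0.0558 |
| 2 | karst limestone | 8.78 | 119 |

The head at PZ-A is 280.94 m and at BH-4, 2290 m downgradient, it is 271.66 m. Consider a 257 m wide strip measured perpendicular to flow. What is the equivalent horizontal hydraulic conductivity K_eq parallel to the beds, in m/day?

46.5

Flow is parallel to layering, so each bed carries its own Darcy discharge and the transmissivities add.
Σ(K_i·b_i) = 0.0558×13.7 + 119×8.78 = 1046 m²/day.
Total thickness b = 22.48 m, so K_eq = Σ(K_i·b_i)/b = 46.51 m/day.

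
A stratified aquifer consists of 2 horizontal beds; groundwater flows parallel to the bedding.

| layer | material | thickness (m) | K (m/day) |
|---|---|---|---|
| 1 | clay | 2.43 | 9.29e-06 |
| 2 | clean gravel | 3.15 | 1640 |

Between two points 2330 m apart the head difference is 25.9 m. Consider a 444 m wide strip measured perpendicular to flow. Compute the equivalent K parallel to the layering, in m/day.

Flow is parallel to layering, so each bed carries its own Darcy discharge and the transmissivities add.
Σ(K_i·b_i) = 9.29e-06×2.43 + 1640×3.15 = 5166 m²/day.
Total thickness b = 5.580 m, so K_eq = Σ(K_i·b_i)/b = 925.8 m/day.

926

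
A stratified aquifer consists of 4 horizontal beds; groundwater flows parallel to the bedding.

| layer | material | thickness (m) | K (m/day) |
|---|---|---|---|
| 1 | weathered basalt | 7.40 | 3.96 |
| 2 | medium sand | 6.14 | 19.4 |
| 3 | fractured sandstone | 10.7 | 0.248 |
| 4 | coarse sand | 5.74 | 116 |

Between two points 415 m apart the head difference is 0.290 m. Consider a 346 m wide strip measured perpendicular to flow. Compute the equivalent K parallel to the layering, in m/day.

27.2

Flow is parallel to layering, so each bed carries its own Darcy discharge and the transmissivities add.
Σ(K_i·b_i) = 3.96×7.40 + 19.4×6.14 + 0.248×10.7 + 116×5.74 = 816.9 m²/day.
Total thickness b = 29.98 m, so K_eq = Σ(K_i·b_i)/b = 27.25 m/day.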